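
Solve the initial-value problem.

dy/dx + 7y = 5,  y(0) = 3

General solution: y = 5/7 + Ce^(-7x)
Applying y(0) = 3: C = 3 - 5/7 = 16/7
Particular solution: y = 5/7 + (16/7)e^(-7x)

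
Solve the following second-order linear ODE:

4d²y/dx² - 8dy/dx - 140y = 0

Characteristic equation: 4r² - 8r - 140 = 0
Divide by 4: r² - 2r - 35 = 0
Roots: r = 7, -5 (distinct real)
General solution: y = C₁e^(7x) + C₂e^(-5x)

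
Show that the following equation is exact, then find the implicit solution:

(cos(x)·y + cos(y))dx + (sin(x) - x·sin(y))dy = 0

Verify exactness: ∂M/∂y = ∂N/∂x ✓
Find F(x,y) such that ∂F/∂x = M, ∂F/∂y = N
Solution: sin(x)·y + x·cos(y) = C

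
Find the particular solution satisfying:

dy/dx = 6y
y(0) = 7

General solution: y = Ce^(6x)
Applying IC y(0) = 7:
Particular solution: y = 7e^(6x)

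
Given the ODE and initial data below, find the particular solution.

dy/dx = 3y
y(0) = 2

General solution: y = Ce^(3x)
Applying IC y(0) = 2:
Particular solution: y = 2e^(3x)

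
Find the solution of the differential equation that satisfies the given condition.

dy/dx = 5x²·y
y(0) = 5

General solution: y = Ce^(5x³/3)
Applying IC y(0) = 5:
Particular solution: y = 5e^(5x³/3)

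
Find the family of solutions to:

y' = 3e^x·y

Separating variables and integrating:
ln|y| = 3e^x + C

General solution: y = Ce^(3e^x)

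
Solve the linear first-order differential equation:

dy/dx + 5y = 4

Using integrating factor method:

General solution: y = 4/5 + Ce^(-5x)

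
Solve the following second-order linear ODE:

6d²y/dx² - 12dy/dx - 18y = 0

Characteristic equation: 6r² - 12r - 18 = 0
Divide by 6: r² - 2r - 3 = 0
Roots: r = 3, -1 (distinct real)
General solution: y = C₁e^(3x) + C₂e^(-x)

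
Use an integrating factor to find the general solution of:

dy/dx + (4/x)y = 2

Using integrating factor method:

General solution: y = (2/5)x + Cx^(-4)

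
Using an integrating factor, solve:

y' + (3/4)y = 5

Using integrating factor method:

General solution: y = 20/3 + Ce^(-3x/4)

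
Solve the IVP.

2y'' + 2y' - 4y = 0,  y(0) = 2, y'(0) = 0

General solution: y = C₁e^x + C₂e^(-2x)
Applying ICs: C₁ = 4/3, C₂ = 2/3
Particular solution: y = (4/3)e^x + (2/3)e^(-2x)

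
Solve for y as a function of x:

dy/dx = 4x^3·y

Separating variables and integrating:
ln|y| = x^4 + C

General solution: y = Ce^(x^4)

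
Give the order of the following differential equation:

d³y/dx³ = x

The order is 3 (highest derivative is of order 3).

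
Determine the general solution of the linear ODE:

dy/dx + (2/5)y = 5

Using integrating factor method:

General solution: y = 25/2 + Ce^(-2x/5)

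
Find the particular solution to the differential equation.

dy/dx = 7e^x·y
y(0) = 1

General solution: y = Ce^(7e^x)
Applying IC y(0) = 1:
Particular solution: y = e^(7(e^x - 1))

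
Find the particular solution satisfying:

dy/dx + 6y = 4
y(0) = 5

General solution: y = 2/3 + Ce^(-6x)
Applying y(0) = 5: C = 5 - 2/3 = 13/3
Particular solution: y = 2/3 + (13/3)e^(-6x)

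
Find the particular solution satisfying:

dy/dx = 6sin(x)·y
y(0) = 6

General solution: y = Ce^(-6cos(x))
Applying IC y(0) = 6:
Particular solution: y = 6e^(6(1-cos(x)))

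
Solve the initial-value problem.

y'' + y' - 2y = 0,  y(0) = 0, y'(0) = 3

General solution: y = C₁e^x + C₂e^(-2x)
Applying ICs: C₁ = 1, C₂ = -1
Particular solution: y = e^x - e^(-2x)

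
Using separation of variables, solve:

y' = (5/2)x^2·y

Separating variables and integrating:
ln|y| = 5x^3/6 + C

General solution: y = Ce^(5x^3/6)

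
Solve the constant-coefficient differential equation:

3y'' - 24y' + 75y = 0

Characteristic equation: 3r² - 24r + 75 = 0
Divide by 3: r² - 8r + 25 = 0
Roots: r = 4 ± 3i (complex conjugates)
General solution: y = e^(4x)(C₁cos(3x) + C₂sin(3x))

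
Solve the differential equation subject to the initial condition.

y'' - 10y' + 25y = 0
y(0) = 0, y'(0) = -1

General solution: y = (C₁ + C₂x)e^(5x)
Repeated root r = 5
Applying ICs: C₁ = 0, C₂ = -1
Particular solution: y = -xe^(5x)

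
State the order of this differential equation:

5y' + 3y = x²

The order is 1 (highest derivative is of order 1).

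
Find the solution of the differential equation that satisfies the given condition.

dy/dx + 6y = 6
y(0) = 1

General solution: y = 1 + Ce^(-6x)
Applying y(0) = 1: C = 1 - 1 = 0
Particular solution: y = 1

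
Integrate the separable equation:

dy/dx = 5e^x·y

Separating variables and integrating:
ln|y| = 5e^x + C

General solution: y = Ce^(5e^x)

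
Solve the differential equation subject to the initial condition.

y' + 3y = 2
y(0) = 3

General solution: y = 2/3 + Ce^(-3x)
Applying y(0) = 3: C = 3 - 2/3 = 7/3
Particular solution: y = 2/3 + (7/3)e^(-3x)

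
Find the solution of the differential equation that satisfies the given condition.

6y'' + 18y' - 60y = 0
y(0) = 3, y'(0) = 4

General solution: y = C₁e^(2x) + C₂e^(-5x)
Applying ICs: C₁ = 19/7, C₂ = 2/7
Particular solution: y = (19/7)e^(2x) + (2/7)e^(-5x)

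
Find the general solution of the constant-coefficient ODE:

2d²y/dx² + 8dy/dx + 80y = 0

Characteristic equation: 2r² + 8r + 80 = 0
Divide by 2: r² + 4r + 40 = 0
Roots: r = -2 ± 6i (complex conjugates)
General solution: y = e^(-2x)(C₁cos(6x) + C₂sin(6x))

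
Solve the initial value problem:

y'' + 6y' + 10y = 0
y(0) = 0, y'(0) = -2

General solution: y = e^(-3x)(C₁cos(x) + C₂sin(x))
Complex roots r = -3 ± i
Applying ICs: C₁ = 0, C₂ = -2
Particular solution: y = e^(-3x)(-2sin(x))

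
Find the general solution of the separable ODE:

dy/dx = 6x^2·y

Separating variables and integrating:
ln|y| = 2x^3 + C

General solution: y = Ce^(2x^3)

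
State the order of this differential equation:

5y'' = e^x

The order is 2 (highest derivative is of order 2).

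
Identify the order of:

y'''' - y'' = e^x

The order is 4 (highest derivative is of order 4).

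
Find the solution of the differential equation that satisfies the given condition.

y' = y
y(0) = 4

General solution: y = Ce^x
Applying IC y(0) = 4:
Particular solution: y = 4e^x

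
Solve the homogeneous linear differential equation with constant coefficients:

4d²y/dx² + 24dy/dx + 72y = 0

Characteristic equation: 4r² + 24r + 72 = 0
Divide by 4: r² + 6r + 18 = 0
Roots: r = -3 ± 3i (complex conjugates)
General solution: y = e^(-3x)(C₁cos(3x) + C₂sin(3x))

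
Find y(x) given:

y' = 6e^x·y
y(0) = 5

General solution: y = Ce^(6e^x)
Applying IC y(0) = 5:
Particular solution: y = 5e^(6(e^x - 1))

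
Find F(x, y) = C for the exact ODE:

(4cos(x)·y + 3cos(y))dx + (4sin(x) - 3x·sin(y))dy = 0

Verify exactness: ∂M/∂y = ∂N/∂x ✓
Find F(x,y) such that ∂F/∂x = M, ∂F/∂y = N
Solution: 4sin(x)·y + 3x·cos(y) = C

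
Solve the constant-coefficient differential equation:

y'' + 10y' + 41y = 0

Characteristic equation: r² + 10r + 41 = 0
Roots: r = -5 ± 4i (complex conjugates)
General solution: y = e^(-5x)(C₁cos(4x) + C₂sin(4x))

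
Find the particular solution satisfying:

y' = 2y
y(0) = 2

General solution: y = Ce^(2x)
Applying IC y(0) = 2:
Particular solution: y = 2e^(2x)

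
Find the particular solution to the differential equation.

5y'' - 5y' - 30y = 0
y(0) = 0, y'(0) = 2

General solution: y = C₁e^(3x) + C₂e^(-2x)
Applying ICs: C₁ = 2/5, C₂ = -2/5
Particular solution: y = (2/5)e^(3x) - (2/5)e^(-2x)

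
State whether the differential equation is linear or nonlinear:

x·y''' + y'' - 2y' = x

Linear (y and its derivatives appear to the first power only, no products of y terms)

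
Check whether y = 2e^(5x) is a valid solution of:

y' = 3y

Verification:
y = 2e^(5x)
y' = 10e^(5x)
But 3y = 6e^(5x)
y' ≠ 3y — the derivative does not match

No, it is not a solution.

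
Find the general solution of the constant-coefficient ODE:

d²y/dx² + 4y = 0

Characteristic equation: r² + 4 = 0
Roots: r = ±2i (complex conjugates)
General solution: y = C₁cos(2x) + C₂sin(2x)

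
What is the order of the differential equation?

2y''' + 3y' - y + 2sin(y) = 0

The order is 3 (highest derivative is of order 3).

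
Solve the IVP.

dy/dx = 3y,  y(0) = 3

General solution: y = Ce^(3x)
Applying IC y(0) = 3:
Particular solution: y = 3e^(3x)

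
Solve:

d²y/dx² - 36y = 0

Characteristic equation: r² - 36 = 0
Roots: r = 6, -6 (distinct real)
General solution: y = C₁e^(6x) + C₂e^(-6x)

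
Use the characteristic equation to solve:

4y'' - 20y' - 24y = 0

Characteristic equation: 4r² - 20r - 24 = 0
Divide by 4: r² - 5r - 6 = 0
Roots: r = 6, -1 (distinct real)
General solution: y = C₁e^(6x) + C₂e^(-x)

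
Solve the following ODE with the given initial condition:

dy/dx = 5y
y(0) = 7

General solution: y = Ce^(5x)
Applying IC y(0) = 7:
Particular solution: y = 7e^(5x)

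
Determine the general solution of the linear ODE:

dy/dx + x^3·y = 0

Using integrating factor method:

General solution: y = Ce^(-x^4/4)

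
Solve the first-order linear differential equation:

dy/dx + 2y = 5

Using integrating factor method:

General solution: y = 5/2 + Ce^(-2x)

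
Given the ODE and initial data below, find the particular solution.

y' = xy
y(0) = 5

General solution: y = Ce^(x²/2)
Applying IC y(0) = 5:
Particular solution: y = 5e^(x²/2)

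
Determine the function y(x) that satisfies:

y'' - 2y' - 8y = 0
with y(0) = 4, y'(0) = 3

General solution: y = C₁e^(4x) + C₂e^(-2x)
Applying ICs: C₁ = 11/6, C₂ = 13/6
Particular solution: y = (11/6)e^(4x) + (13/6)e^(-2x)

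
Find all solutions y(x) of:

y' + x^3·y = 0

Using integrating factor method:

General solution: y = Ce^(-x^4/4)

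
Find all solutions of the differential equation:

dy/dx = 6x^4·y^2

Separating variables and integrating:
-1/y = 6x^5/5 + C

General solution: y^-1 = (-6/5)x^5 + C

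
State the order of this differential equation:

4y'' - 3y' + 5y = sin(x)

The order is 2 (highest derivative is of order 2).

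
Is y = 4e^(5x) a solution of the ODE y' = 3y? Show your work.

Verification:
y = 4e^(5x)
y' = 20e^(5x)
But 3y = 12e^(5x)
y' ≠ 3y — the derivative does not match

No, it is not a solution.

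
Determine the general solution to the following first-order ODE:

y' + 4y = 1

Using integrating factor method:

General solution: y = 1/4 + Ce^(-4x)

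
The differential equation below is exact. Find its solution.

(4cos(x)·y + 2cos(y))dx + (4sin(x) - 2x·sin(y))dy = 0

Verify exactness: ∂M/∂y = ∂N/∂x ✓
Find F(x,y) such that ∂F/∂x = M, ∂F/∂y = N
Solution: 4sin(x)·y + 2x·cos(y) = C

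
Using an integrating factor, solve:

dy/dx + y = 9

Using integrating factor method:

General solution: y = 9 + Ce^(-x)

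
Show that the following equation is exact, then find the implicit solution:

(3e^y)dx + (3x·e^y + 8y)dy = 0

Verify exactness: ∂M/∂y = ∂N/∂x ✓
Find F(x,y) such that ∂F/∂x = M, ∂F/∂y = N
Solution: 3x·e^y + 4y² = C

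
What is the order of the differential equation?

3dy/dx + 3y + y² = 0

The order is 1 (highest derivative is of order 1).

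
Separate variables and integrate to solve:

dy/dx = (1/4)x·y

Separating variables and integrating:
ln|y| = x^2/8 + C

General solution: y = Ce^(x^2/8)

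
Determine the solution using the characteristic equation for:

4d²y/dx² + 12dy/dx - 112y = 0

Characteristic equation: 4r² + 12r - 112 = 0
Divide by 4: r² + 3r - 28 = 0
Roots: r = 4, -7 (distinct real)
General solution: y = C₁e^(4x) + C₂e^(-7x)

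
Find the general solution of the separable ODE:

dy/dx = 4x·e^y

Separating variables and integrating:
-e^(-y) = 2x² + C

General solution: y = -ln(C - 2x²)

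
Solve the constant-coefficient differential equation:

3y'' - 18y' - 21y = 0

Characteristic equation: 3r² - 18r - 21 = 0
Divide by 3: r² - 6r - 7 = 0
Roots: r = 7, -1 (distinct real)
General solution: y = C₁e^(7x) + C₂e^(-x)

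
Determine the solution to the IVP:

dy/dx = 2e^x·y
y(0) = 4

General solution: y = Ce^(2e^x)
Applying IC y(0) = 4:
Particular solution: y = 4e^(2(e^x - 1))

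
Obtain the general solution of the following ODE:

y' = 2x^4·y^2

Separating variables and integrating:
-1/y = 2x^5/5 + C

General solution: y^-1 = (-2/5)x^5 + C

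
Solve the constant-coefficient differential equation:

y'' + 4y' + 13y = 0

Characteristic equation: r² + 4r + 13 = 0
Roots: r = -2 ± 3i (complex conjugates)
General solution: y = e^(-2x)(C₁cos(3x) + C₂sin(3x))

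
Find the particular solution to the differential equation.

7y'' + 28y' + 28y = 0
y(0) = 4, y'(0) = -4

General solution: y = (C₁ + C₂x)e^(-2x)
Repeated root r = -2
Applying ICs: C₁ = 4, C₂ = 4
Particular solution: y = (4 + 4x)e^(-2x)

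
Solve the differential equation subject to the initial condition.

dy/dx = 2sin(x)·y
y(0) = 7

General solution: y = Ce^(-2cos(x))
Applying IC y(0) = 7:
Particular solution: y = 7e^(2(1-cos(x)))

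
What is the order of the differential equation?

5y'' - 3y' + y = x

The order is 2 (highest derivative is of order 2).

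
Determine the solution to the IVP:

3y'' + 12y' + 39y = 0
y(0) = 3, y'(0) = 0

General solution: y = e^(-2x)(C₁cos(3x) + C₂sin(3x))
Complex roots r = -2 ± 3i
Applying ICs: C₁ = 3, C₂ = 2
Particular solution: y = e^(-2x)(3cos(3x) + 2sin(3x))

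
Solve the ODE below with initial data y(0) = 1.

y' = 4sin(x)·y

General solution: y = Ce^(-4cos(x))
Applying IC y(0) = 1:
Particular solution: y = e^(4(1-cos(x)))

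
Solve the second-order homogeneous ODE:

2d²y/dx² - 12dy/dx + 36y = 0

Characteristic equation: 2r² - 12r + 36 = 0
Divide by 2: r² - 6r + 18 = 0
Roots: r = 3 ± 3i (complex conjugates)
General solution: y = e^(3x)(C₁cos(3x) + C₂sin(3x))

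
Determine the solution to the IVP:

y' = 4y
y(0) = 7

General solution: y = Ce^(4x)
Applying IC y(0) = 7:
Particular solution: y = 7e^(4x)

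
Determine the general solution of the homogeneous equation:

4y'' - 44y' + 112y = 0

Characteristic equation: 4r² - 44r + 112 = 0
Divide by 4: r² - 11r + 28 = 0
Roots: r = 7, 4 (distinct real)
General solution: y = C₁e^(7x) + C₂e^(4x)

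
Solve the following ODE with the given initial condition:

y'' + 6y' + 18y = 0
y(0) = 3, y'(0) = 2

General solution: y = e^(-3x)(C₁cos(3x) + C₂sin(3x))
Complex roots r = -3 ± 3i
Applying ICs: C₁ = 3, C₂ = 11/3
Particular solution: y = e^(-3x)(3cos(3x) + (11/3)sin(3x))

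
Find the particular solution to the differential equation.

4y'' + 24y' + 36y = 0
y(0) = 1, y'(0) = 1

General solution: y = (C₁ + C₂x)e^(-3x)
Repeated root r = -3
Applying ICs: C₁ = 1, C₂ = 4
Particular solution: y = (1 + 4x)e^(-3x)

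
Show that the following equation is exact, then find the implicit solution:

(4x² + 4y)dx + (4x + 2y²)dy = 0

Verify exactness: ∂M/∂y = ∂N/∂x ✓
Find F(x,y) such that ∂F/∂x = M, ∂F/∂y = N
Solution: 4x³/3 + 4xy + 2y³/3 = C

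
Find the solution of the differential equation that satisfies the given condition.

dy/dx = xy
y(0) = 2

General solution: y = Ce^(x²/2)
Applying IC y(0) = 2:
Particular solution: y = 2e^(x²/2)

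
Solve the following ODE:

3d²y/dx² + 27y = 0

Characteristic equation: 3r² + 27 = 0
Divide by 3: r² + 9 = 0
Roots: r = ±3i (complex conjugates)
General solution: y = C₁cos(3x) + C₂sin(3x)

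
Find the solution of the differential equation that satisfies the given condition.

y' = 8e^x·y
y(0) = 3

General solution: y = Ce^(8e^x)
Applying IC y(0) = 3:
Particular solution: y = 3e^(8(e^x - 1))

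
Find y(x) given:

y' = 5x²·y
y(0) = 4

General solution: y = Ce^(5x³/3)
Applying IC y(0) = 4:
Particular solution: y = 4e^(5x³/3)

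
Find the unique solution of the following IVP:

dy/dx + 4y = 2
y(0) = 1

General solution: y = 1/2 + Ce^(-4x)
Applying y(0) = 1: C = 1 - 1/2 = 1/2
Particular solution: y = 1/2 + (1/2)e^(-4x)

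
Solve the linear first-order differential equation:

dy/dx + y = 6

Using integrating factor method:

General solution: y = 6 + Ce^(-x)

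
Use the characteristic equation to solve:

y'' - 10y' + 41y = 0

Characteristic equation: r² - 10r + 41 = 0
Roots: r = 5 ± 4i (complex conjugates)
General solution: y = e^(5x)(C₁cos(4x) + C₂sin(4x))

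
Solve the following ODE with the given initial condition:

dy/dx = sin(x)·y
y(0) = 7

General solution: y = Ce^(-cos(x))
Applying IC y(0) = 7:
Particular solution: y = 7e^(1-cos(x))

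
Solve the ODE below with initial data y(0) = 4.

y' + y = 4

General solution: y = 4 + Ce^(-x)
Applying y(0) = 4: C = 4 - 4 = 0
Particular solution: y = 4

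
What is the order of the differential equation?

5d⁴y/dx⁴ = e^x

The order is 4 (highest derivative is of order 4).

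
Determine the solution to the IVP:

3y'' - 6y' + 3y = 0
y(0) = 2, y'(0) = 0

General solution: y = (C₁ + C₂x)e^x
Repeated root r = 1
Applying ICs: C₁ = 2, C₂ = -2
Particular solution: y = (2 - 2x)e^x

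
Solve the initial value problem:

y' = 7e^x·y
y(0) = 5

General solution: y = Ce^(7e^x)
Applying IC y(0) = 5:
Particular solution: y = 5e^(7(e^x - 1))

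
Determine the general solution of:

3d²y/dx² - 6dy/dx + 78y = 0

Characteristic equation: 3r² - 6r + 78 = 0
Divide by 3: r² - 2r + 26 = 0
Roots: r = 1 ± 5i (complex conjugates)
General solution: y = e^x(C₁cos(5x) + C₂sin(5x))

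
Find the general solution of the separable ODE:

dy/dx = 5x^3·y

Separating variables and integrating:
ln|y| = 5x^4/4 + C

General solution: y = Ce^(5x^4/4)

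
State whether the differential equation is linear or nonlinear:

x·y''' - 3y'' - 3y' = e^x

Linear (y and its derivatives appear to the first power only, no products of y terms)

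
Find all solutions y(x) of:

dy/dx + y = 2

Using integrating factor method:

General solution: y = 2 + Ce^(-x)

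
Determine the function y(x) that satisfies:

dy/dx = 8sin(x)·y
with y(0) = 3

General solution: y = Ce^(-8cos(x))
Applying IC y(0) = 3:
Particular solution: y = 3e^(8(1-cos(x)))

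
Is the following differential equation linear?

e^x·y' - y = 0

Yes. Linear (y and its derivatives appear to the first power only, no products of y terms)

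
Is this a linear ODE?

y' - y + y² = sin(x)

No. Nonlinear (y² term)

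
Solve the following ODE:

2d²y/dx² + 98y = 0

Characteristic equation: 2r² + 98 = 0
Divide by 2: r² + 49 = 0
Roots: r = ±7i (complex conjugates)
General solution: y = C₁cos(7x) + C₂sin(7x)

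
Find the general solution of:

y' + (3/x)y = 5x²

Using integrating factor method:

General solution: y = (5/6)x^3 + Cx^(-3)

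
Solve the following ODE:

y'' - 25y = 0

Characteristic equation: r² - 25 = 0
Roots: r = 5, -5 (distinct real)
General solution: y = C₁e^(5x) + C₂e^(-5x)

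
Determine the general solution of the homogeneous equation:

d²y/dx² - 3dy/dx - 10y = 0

Characteristic equation: r² - 3r - 10 = 0
Roots: r = 5, -2 (distinct real)
General solution: y = C₁e^(5x) + C₂e^(-2x)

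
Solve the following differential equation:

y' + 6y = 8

Using integrating factor method:

General solution: y = 4/3 + Ce^(-6x)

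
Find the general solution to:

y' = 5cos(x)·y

Separating variables and integrating:
ln|y| = 5sin(x) + C

General solution: y = Ce^(5sin(x))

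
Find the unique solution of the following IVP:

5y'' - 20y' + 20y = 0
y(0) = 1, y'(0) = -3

General solution: y = (C₁ + C₂x)e^(2x)
Repeated root r = 2
Applying ICs: C₁ = 1, C₂ = -5
Particular solution: y = (1 - 5x)e^(2x)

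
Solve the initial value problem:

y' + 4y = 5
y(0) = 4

General solution: y = 5/4 + Ce^(-4x)
Applying y(0) = 4: C = 4 - 5/4 = 11/4
Particular solution: y = 5/4 + (11/4)e^(-4x)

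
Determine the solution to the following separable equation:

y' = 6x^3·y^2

Separating variables and integrating:
-1/y = 3x^4/2 + C

General solution: y^-1 = (-3/2)x^4 + C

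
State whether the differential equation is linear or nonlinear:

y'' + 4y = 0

Linear (y and its derivatives appear to the first power only, no products of y terms)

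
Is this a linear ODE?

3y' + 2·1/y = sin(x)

No. Nonlinear (1/y term)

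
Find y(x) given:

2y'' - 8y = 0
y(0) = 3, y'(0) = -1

General solution: y = C₁e^(2x) + C₂e^(-2x)
Applying ICs: C₁ = 5/4, C₂ = 7/4
Particular solution: y = (5/4)e^(2x) + (7/4)e^(-2x)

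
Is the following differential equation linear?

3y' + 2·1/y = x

No. Nonlinear (1/y term)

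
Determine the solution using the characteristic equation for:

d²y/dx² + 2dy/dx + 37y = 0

Characteristic equation: r² + 2r + 37 = 0
Roots: r = -1 ± 6i (complex conjugates)
General solution: y = e^(-x)(C₁cos(6x) + C₂sin(6x))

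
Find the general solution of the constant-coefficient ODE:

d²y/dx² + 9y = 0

Characteristic equation: r² + 9 = 0
Roots: r = ±3i (complex conjugates)
General solution: y = C₁cos(3x) + C₂sin(3x)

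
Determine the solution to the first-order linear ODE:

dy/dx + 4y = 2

Using integrating factor method:

General solution: y = 1/2 + Ce^(-4x)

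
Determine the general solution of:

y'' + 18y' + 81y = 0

Characteristic equation: r² + 18r + 81 = 0
Factored: (r + 9)² = 0
Repeated root: r = -9
General solution: y = (C₁ + C₂x)e^(-9x)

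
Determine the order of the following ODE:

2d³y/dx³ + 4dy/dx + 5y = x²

The order is 3 (highest derivative is of order 3).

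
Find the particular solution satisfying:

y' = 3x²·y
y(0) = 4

General solution: y = Ce^(x³)
Applying IC y(0) = 4:
Particular solution: y = 4e^(x³)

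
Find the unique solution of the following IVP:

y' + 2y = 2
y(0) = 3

General solution: y = 1 + Ce^(-2x)
Applying y(0) = 3: C = 3 - 1 = 2
Particular solution: y = 1 + 2e^(-2x)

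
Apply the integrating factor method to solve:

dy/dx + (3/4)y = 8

Using integrating factor method:

General solution: y = 32/3 + Ce^(-3x/4)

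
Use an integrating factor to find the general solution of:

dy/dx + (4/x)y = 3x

Using integrating factor method:

General solution: y = (1/2)x^2 + Cx^(-4)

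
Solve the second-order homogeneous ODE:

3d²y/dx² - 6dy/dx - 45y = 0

Characteristic equation: 3r² - 6r - 45 = 0
Divide by 3: r² - 2r - 15 = 0
Roots: r = 5, -3 (distinct real)
General solution: y = C₁e^(5x) + C₂e^(-3x)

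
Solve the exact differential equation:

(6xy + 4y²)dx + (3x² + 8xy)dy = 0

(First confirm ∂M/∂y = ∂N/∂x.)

Verify exactness: ∂M/∂y = ∂N/∂x ✓
Find F(x,y) such that ∂F/∂x = M, ∂F/∂y = N
Solution: 3x²y + 4xy² = C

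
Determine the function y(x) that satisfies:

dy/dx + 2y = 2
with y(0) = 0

General solution: y = 1 + Ce^(-2x)
Applying y(0) = 0: C = 0 - 1 = -1
Particular solution: y = 1 - e^(-2x)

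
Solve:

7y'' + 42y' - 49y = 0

Characteristic equation: 7r² + 42r - 49 = 0
Divide by 7: r² + 6r - 7 = 0
Roots: r = 1, -7 (distinct real)
General solution: y = C₁e^x + C₂e^(-7x)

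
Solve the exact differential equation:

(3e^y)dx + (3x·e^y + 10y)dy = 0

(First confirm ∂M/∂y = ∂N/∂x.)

Verify exactness: ∂M/∂y = ∂N/∂x ✓
Find F(x,y) such that ∂F/∂x = M, ∂F/∂y = N
Solution: 3x·e^y + 5y² = C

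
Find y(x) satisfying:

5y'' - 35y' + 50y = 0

Characteristic equation: 5r² - 35r + 50 = 0
Divide by 5: r² - 7r + 10 = 0
Roots: r = 5, 2 (distinct real)
General solution: y = C₁e^(5x) + C₂e^(2x)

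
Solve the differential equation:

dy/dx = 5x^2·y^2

Separating variables and integrating:
-1/y = 5x^3/3 + C

General solution: y^-1 = (-5/3)x^3 + C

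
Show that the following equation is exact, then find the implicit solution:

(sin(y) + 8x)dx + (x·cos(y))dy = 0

Verify exactness: ∂M/∂y = ∂N/∂x ✓
Find F(x,y) such that ∂F/∂x = M, ∂F/∂y = N
Solution: x·sin(y) + 4x² = C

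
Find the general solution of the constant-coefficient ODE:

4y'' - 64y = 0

Characteristic equation: 4r² - 64 = 0
Divide by 4: r² - 16 = 0
Roots: r = 4, -4 (distinct real)
General solution: y = C₁e^(4x) + C₂e^(-4x)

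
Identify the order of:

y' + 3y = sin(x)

The order is 1 (highest derivative is of order 1).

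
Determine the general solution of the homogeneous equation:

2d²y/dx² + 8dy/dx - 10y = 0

Characteristic equation: 2r² + 8r - 10 = 0
Divide by 2: r² + 4r - 5 = 0
Roots: r = 1, -5 (distinct real)
General solution: y = C₁e^x + C₂e^(-5x)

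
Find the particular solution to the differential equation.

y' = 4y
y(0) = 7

General solution: y = Ce^(4x)
Applying IC y(0) = 7:
Particular solution: y = 7e^(4x)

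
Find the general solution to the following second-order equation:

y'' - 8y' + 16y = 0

Characteristic equation: r² - 8r + 16 = 0
Factored: (r - 4)² = 0
Repeated root: r = 4
General solution: y = (C₁ + C₂x)e^(4x)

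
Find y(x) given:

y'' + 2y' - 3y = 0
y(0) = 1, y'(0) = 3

General solution: y = C₁e^x + C₂e^(-3x)
Applying ICs: C₁ = 3/2, C₂ = -1/2
Particular solution: y = (3/2)e^x - (1/2)e^(-3x)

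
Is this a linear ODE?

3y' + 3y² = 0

No. Nonlinear (y² term)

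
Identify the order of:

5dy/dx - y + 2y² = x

The order is 1 (highest derivative is of order 1).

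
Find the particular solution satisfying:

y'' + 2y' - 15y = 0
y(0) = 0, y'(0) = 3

General solution: y = C₁e^(3x) + C₂e^(-5x)
Applying ICs: C₁ = 3/8, C₂ = -3/8
Particular solution: y = (3/8)e^(3x) - (3/8)e^(-5x)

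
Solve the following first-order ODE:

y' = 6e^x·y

Separating variables and integrating:
ln|y| = 6e^x + C

General solution: y = Ce^(6e^x)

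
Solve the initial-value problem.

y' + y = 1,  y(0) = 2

General solution: y = 1 + Ce^(-x)
Applying y(0) = 2: C = 2 - 1 = 1
Particular solution: y = 1 + e^(-x)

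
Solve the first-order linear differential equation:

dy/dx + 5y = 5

Using integrating factor method:

General solution: y = 1 + Ce^(-5x)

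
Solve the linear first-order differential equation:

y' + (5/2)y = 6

Using integrating factor method:

General solution: y = 12/5 + Ce^(-5x/2)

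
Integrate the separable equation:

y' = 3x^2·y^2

Separating variables and integrating:
-1/y = x^3 + C

General solution: y^-1 = -x^3 + C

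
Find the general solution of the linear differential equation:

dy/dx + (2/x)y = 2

Using integrating factor method:

General solution: y = (2/3)x + Cx^(-2)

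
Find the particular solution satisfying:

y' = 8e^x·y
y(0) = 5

General solution: y = Ce^(8e^x)
Applying IC y(0) = 5:
Particular solution: y = 5e^(8(e^x - 1))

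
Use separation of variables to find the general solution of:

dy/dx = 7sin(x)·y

Separating variables and integrating:
ln|y| = -7cos(x) + C

General solution: y = Ce^(-7cos(x))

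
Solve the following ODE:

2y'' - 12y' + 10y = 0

Characteristic equation: 2r² - 12r + 10 = 0
Divide by 2: r² - 6r + 5 = 0
Roots: r = 5, 1 (distinct real)
General solution: y = C₁e^(5x) + C₂e^x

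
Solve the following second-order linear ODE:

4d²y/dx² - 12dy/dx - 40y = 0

Characteristic equation: 4r² - 12r - 40 = 0
Divide by 4: r² - 3r - 10 = 0
Roots: r = 5, -2 (distinct real)
General solution: y = C₁e^(5x) + C₂e^(-2x)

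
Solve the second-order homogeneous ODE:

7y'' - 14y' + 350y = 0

Characteristic equation: 7r² - 14r + 350 = 0
Divide by 7: r² - 2r + 50 = 0
Roots: r = 1 ± 7i (complex conjugates)
General solution: y = e^x(C₁cos(7x) + C₂sin(7x))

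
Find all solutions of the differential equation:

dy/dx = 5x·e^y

Separating variables and integrating:
-e^(-y) = 5x²/2 + C

General solution: y = -ln(C - 5x²/2)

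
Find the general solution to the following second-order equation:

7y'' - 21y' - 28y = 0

Characteristic equation: 7r² - 21r - 28 = 0
Divide by 7: r² - 3r - 4 = 0
Roots: r = 4, -1 (distinct real)
General solution: y = C₁e^(4x) + C₂e^(-x)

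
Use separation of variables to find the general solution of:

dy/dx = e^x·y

Separating variables and integrating:
ln|y| = e^x + C

General solution: y = Ce^(e^x)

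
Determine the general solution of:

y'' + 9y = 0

Characteristic equation: r² + 9 = 0
Roots: r = ±3i (complex conjugates)
General solution: y = C₁cos(3x) + C₂sin(3x)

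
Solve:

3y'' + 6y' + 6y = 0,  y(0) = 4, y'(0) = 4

General solution: y = e^(-x)(C₁cos(x) + C₂sin(x))
Complex roots r = -1 ± i
Applying ICs: C₁ = 4, C₂ = 8
Particular solution: y = e^(-x)(4cos(x) + 8sin(x))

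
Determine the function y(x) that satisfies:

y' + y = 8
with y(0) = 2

General solution: y = 8 + Ce^(-x)
Applying y(0) = 2: C = 2 - 8 = -6
Particular solution: y = 8 - 6e^(-x)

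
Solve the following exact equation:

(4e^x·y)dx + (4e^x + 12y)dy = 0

Verify exactness: ∂M/∂y = ∂N/∂x ✓
Find F(x,y) such that ∂F/∂x = M, ∂F/∂y = N
Solution: 4e^x·y + 6y² = C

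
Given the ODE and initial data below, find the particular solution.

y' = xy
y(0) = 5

General solution: y = Ce^(x²/2)
Applying IC y(0) = 5:
Particular solution: y = 5e^(x²/2)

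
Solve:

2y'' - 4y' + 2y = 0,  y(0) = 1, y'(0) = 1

General solution: y = (C₁ + C₂x)e^x
Repeated root r = 1
Applying ICs: C₁ = 1, C₂ = 0
Particular solution: y = e^x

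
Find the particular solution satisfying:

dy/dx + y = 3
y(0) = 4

General solution: y = 3 + Ce^(-x)
Applying y(0) = 4: C = 4 - 3 = 1
Particular solution: y = 3 + e^(-x)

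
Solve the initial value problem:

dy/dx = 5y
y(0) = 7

General solution: y = Ce^(5x)
Applying IC y(0) = 7:
Particular solution: y = 7e^(5x)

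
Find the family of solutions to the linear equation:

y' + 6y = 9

Using integrating factor method:

General solution: y = 3/2 + Ce^(-6x)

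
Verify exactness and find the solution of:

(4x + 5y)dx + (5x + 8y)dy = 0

Verify exactness: ∂M/∂y = ∂N/∂x ✓
Find F(x,y) such that ∂F/∂x = M, ∂F/∂y = N
Solution: 2x² + 5xy + 4y² = C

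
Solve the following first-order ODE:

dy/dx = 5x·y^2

Separating variables and integrating:
-1/y = 5x^2/2 + C

General solution: y^-1 = (-5/2)x^2 + C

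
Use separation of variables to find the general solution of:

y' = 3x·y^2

Separating variables and integrating:
-1/y = 3x^2/2 + C

General solution: y^-1 = (-3/2)x^2 + C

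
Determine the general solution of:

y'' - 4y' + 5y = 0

Characteristic equation: r² - 4r + 5 = 0
Roots: r = 2 ± i (complex conjugates)
General solution: y = e^(2x)(C₁cos(x) + C₂sin(x))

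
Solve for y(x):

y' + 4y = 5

Using integrating factor method:

General solution: y = 5/4 + Ce^(-4x)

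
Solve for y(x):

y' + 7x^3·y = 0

Using integrating factor method:

General solution: y = Ce^(-7x^4/4)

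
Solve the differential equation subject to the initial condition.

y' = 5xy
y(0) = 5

General solution: y = Ce^(5x²/2)
Applying IC y(0) = 5:
Particular solution: y = 5e^(5x²/2)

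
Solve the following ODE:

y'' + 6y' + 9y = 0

Characteristic equation: r² + 6r + 9 = 0
Factored: (r + 3)² = 0
Repeated root: r = -3
General solution: y = (C₁ + C₂x)e^(-3x)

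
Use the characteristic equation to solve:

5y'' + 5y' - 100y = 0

Characteristic equation: 5r² + 5r - 100 = 0
Divide by 5: r² + r - 20 = 0
Roots: r = 4, -5 (distinct real)
General solution: y = C₁e^(4x) + C₂e^(-5x)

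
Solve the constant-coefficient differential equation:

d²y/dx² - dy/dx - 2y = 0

Characteristic equation: r² - r - 2 = 0
Roots: r = 2, -1 (distinct real)
General solution: y = C₁e^(2x) + C₂e^(-x)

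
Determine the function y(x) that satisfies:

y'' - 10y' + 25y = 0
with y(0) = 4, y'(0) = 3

General solution: y = (C₁ + C₂x)e^(5x)
Repeated root r = 5
Applying ICs: C₁ = 4, C₂ = -17
Particular solution: y = (4 - 17x)e^(5x)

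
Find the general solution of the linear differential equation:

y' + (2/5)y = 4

Using integrating factor method:

General solution: y = 10 + Ce^(-2x/5)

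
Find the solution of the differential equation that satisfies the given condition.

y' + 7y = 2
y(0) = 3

General solution: y = 2/7 + Ce^(-7x)
Applying y(0) = 3: C = 3 - 2/7 = 19/7
Particular solution: y = 2/7 + (19/7)e^(-7x)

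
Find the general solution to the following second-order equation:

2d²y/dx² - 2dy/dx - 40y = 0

Characteristic equation: 2r² - 2r - 40 = 0
Divide by 2: r² - r - 20 = 0
Roots: r = 5, -4 (distinct real)
General solution: y = C₁e^(5x) + C₂e^(-4x)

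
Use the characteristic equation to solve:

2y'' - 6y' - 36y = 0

Characteristic equation: 2r² - 6r - 36 = 0
Divide by 2: r² - 3r - 18 = 0
Roots: r = 6, -3 (distinct real)
General solution: y = C₁e^(6x) + C₂e^(-3x)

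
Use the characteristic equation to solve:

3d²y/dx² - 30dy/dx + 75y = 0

Characteristic equation: 3r² - 30r + 75 = 0
Divide by 3: r² - 10r + 25 = 0
Factored: (r - 5)² = 0
Repeated root: r = 5
General solution: y = (C₁ + C₂x)e^(5x)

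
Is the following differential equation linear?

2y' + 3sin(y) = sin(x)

No. Nonlinear (sin(y) is nonlinear in y)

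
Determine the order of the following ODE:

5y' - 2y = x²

The order is 1 (highest derivative is of order 1).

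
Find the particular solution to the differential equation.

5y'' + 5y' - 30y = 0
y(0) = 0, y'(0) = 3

General solution: y = C₁e^(2x) + C₂e^(-3x)
Applying ICs: C₁ = 3/5, C₂ = -3/5
Particular solution: y = (3/5)e^(2x) - (3/5)e^(-3x)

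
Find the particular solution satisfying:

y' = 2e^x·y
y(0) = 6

General solution: y = Ce^(2e^x)
Applying IC y(0) = 6:
Particular solution: y = 6e^(2(e^x - 1))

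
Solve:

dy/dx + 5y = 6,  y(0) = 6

General solution: y = 6/5 + Ce^(-5x)
Applying y(0) = 6: C = 6 - 6/5 = 24/5
Particular solution: y = 6/5 + (24/5)e^(-5x)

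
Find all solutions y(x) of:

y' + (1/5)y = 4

Using integrating factor method:

General solution: y = 20 + Ce^(-x/5)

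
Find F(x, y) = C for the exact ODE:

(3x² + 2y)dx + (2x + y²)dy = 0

Verify exactness: ∂M/∂y = ∂N/∂x ✓
Find F(x,y) such that ∂F/∂x = M, ∂F/∂y = N
Solution: x³ + 2xy + y³/3 = C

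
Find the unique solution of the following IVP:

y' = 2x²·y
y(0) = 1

General solution: y = Ce^(2x³/3)
Applying IC y(0) = 1:
Particular solution: y = e^(2x³/3)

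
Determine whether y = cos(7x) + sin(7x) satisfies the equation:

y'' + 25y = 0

Verification:
y'' = -49cos(7x) - 49sin(7x)
y'' + 25y ≠ 0 (frequency mismatch: got 49 instead of 25)

No, it is not a solution.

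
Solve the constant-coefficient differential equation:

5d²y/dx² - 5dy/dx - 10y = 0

Characteristic equation: 5r² - 5r - 10 = 0
Divide by 5: r² - r - 2 = 0
Roots: r = 2, -1 (distinct real)
General solution: y = C₁e^(2x) + C₂e^(-x)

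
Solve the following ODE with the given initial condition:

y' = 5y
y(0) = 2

General solution: y = Ce^(5x)
Applying IC y(0) = 2:
Particular solution: y = 2e^(5x)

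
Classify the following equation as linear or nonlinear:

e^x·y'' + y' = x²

Linear (y and its derivatives appear to the first power only, no products of y terms)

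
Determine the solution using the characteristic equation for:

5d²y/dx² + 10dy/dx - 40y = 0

Characteristic equation: 5r² + 10r - 40 = 0
Divide by 5: r² + 2r - 8 = 0
Roots: r = 2, -4 (distinct real)
General solution: y = C₁e^(2x) + C₂e^(-4x)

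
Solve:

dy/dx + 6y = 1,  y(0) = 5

General solution: y = 1/6 + Ce^(-6x)
Applying y(0) = 5: C = 5 - 1/6 = 29/6
Particular solution: y = 1/6 + (29/6)e^(-6x)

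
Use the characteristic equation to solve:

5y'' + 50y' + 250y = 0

Characteristic equation: 5r² + 50r + 250 = 0
Divide by 5: r² + 10r + 50 = 0
Roots: r = -5 ± 5i (complex conjugates)
General solution: y = e^(-5x)(C₁cos(5x) + C₂sin(5x))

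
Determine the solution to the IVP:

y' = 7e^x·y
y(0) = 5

General solution: y = Ce^(7e^x)
Applying IC y(0) = 5:
Particular solution: y = 5e^(7(e^x - 1))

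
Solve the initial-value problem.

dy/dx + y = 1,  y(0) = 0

General solution: y = 1 + Ce^(-x)
Applying y(0) = 0: C = 0 - 1 = -1
Particular solution: y = 1 - e^(-x)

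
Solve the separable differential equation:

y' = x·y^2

Separating variables and integrating:
-1/y = x^2/2 + C

General solution: y^-1 = (-1/2)x^2 + C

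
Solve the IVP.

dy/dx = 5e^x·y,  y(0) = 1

General solution: y = Ce^(5e^x)
Applying IC y(0) = 1:
Particular solution: y = e^(5(e^x - 1))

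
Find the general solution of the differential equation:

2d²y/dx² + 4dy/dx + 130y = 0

Characteristic equation: 2r² + 4r + 130 = 0
Divide by 2: r² + 2r + 65 = 0
Roots: r = -1 ± 8i (complex conjugates)
General solution: y = e^(-x)(C₁cos(8x) + C₂sin(8x))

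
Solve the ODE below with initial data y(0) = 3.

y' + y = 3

General solution: y = 3 + Ce^(-x)
Applying y(0) = 3: C = 3 - 3 = 0
Particular solution: y = 3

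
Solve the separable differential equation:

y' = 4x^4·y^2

Separating variables and integrating:
-1/y = 4x^5/5 + C

General solution: y^-1 = (-4/5)x^5 + C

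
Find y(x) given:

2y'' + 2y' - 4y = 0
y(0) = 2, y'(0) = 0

General solution: y = C₁e^x + C₂e^(-2x)
Applying ICs: C₁ = 4/3, C₂ = 2/3
Particular solution: y = (4/3)e^x + (2/3)e^(-2x)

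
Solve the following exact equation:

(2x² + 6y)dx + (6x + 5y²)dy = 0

Verify exactness: ∂M/∂y = ∂N/∂x ✓
Find F(x,y) such that ∂F/∂x = M, ∂F/∂y = N
Solution: 2x³/3 + 6xy + 5y³/3 = C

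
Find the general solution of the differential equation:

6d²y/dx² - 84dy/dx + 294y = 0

Characteristic equation: 6r² - 84r + 294 = 0
Divide by 6: r² - 14r + 49 = 0
Factored: (r - 7)² = 0
Repeated root: r = 7
General solution: y = (C₁ + C₂x)e^(7x)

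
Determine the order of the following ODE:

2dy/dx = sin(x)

The order is 1 (highest derivative is of order 1).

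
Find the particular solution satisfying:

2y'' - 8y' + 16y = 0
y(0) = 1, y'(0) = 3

General solution: y = e^(2x)(C₁cos(2x) + C₂sin(2x))
Complex roots r = 2 ± 2i
Applying ICs: C₁ = 1, C₂ = 1/2
Particular solution: y = e^(2x)(cos(2x) + (1/2)sin(2x))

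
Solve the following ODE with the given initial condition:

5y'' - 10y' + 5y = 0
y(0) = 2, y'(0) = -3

General solution: y = (C₁ + C₂x)e^x
Repeated root r = 1
Applying ICs: C₁ = 2, C₂ = -5
Particular solution: y = (2 - 5x)e^x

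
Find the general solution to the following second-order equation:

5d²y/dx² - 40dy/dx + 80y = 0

Characteristic equation: 5r² - 40r + 80 = 0
Divide by 5: r² - 8r + 16 = 0
Factored: (r - 4)² = 0
Repeated root: r = 4
General solution: y = (C₁ + C₂x)e^(4x)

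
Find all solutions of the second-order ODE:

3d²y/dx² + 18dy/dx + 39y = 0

Characteristic equation: 3r² + 18r + 39 = 0
Divide by 3: r² + 6r + 13 = 0
Roots: r = -3 ± 2i (complex conjugates)
General solution: y = e^(-3x)(C₁cos(2x) + C₂sin(2x))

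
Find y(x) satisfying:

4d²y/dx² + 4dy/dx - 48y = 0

Characteristic equation: 4r² + 4r - 48 = 0
Divide by 4: r² + r - 12 = 0
Roots: r = 3, -4 (distinct real)
General solution: y = C₁e^(3x) + C₂e^(-4x)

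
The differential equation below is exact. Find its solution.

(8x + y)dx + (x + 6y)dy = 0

Verify exactness: ∂M/∂y = ∂N/∂x ✓
Find F(x,y) such that ∂F/∂x = M, ∂F/∂y = N
Solution: 4x² + xy + 3y² = C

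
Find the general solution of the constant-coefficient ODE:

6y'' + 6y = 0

Characteristic equation: 6r² + 6 = 0
Divide by 6: r² + 1 = 0
Roots: r = ±i (complex conjugates)
General solution: y = C₁cos(x) + C₂sin(x)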